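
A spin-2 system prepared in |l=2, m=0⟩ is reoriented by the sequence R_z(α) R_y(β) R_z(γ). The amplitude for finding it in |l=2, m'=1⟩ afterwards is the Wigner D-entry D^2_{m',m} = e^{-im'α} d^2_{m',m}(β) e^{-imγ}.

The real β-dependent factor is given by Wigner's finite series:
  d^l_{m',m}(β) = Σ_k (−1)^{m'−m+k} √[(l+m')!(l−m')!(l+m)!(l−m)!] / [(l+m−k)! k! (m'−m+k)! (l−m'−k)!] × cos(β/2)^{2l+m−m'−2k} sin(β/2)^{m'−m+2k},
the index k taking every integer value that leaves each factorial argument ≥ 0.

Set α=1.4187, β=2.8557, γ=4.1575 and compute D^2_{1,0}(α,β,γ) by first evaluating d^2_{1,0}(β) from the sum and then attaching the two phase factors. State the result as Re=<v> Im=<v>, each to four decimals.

Split into d^2_{1,0}(β=2.8557) × two z-phases.
Half-angle: c=0.142460, s=0.989801. N=√(6·1·2·2)=4.898979
Admissible k: 0..1 (factorial args all ≥0)
  k=0: (−1)^1·4.8990/(2)·0.1425^3·0.9898^1 = -0.007010
  k=1: (−1)^2·4.8990/(2)·0.1425^1·0.9898^3 = +0.338385
d^2_{1,0}(2.8557) = -0.007010 +0.338385 = +0.331376
D = (+0.151511-0.988456i)·(+0.331376)·(+1.000000+0.000000i) = +0.050207-0.327550i

Re=0.0502 Im=-0.3276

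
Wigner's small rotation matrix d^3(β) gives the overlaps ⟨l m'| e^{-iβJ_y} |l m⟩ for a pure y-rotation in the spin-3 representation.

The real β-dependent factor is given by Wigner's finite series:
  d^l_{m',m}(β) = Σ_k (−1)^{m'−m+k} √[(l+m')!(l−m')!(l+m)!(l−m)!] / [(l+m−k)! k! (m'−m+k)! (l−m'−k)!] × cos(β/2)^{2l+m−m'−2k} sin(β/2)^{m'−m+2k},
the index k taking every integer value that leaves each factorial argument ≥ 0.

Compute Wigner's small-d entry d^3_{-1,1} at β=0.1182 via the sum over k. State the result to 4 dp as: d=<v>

d^3_{-1,1}(β=0.1182) via Wigner's sum:
c=cos(0.1182/2)=0.998254, s=sin(0.1182/2)=0.059066; N=√[2·24·24·2]=48.000000
The bounds max(0,m−m')=2 and min(l+m,l−m')=4 give 3 terms
  k=2: (−1)^0·48.0000/(8)·0.9983^4·0.0591^2 = +0.020787
  k=3: (−1)^1·48.0000/(6)·0.9983^2·0.0591^4 = -0.000097
  k=4: (−1)^2·48.0000/(48)·0.9983^0·0.0591^6 = +0.000000
d^3_{-1,1}(0.1182) = +0.020787 -0.000097 +0.000000 = +0.020690

d=0.0207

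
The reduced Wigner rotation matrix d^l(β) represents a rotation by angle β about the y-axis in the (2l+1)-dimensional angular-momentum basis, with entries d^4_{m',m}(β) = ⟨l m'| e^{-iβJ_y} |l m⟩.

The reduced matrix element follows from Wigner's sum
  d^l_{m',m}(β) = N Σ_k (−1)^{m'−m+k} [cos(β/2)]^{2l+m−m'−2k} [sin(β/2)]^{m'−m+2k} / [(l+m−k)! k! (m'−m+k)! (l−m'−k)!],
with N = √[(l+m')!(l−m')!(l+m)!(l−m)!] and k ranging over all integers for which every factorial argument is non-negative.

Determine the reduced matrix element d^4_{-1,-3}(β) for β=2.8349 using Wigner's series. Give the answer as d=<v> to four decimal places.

d^4_{-1,-3}(β=2.8349) via Wigner's sum:
With c≡cos(β/2)=0.152746 and s≡sin(β/2)=0.988265, N=[6·120·1·5040]^{1/2}=1904.940944
k: max(0,(-3)−(-1))=0 … min(4+(-3),4−(-1))=1
  k=0: (−1)^2·1904.9409/(240)·0.1527^6·0.9883^2 = +0.000098
  k=1: (−1)^3·1904.9409/(144)·0.1527^4·0.9883^4 = -0.006869
d^4_{-1,-3}(2.8349) = +0.000098 -0.006869 = -0.006771

d=-0.0068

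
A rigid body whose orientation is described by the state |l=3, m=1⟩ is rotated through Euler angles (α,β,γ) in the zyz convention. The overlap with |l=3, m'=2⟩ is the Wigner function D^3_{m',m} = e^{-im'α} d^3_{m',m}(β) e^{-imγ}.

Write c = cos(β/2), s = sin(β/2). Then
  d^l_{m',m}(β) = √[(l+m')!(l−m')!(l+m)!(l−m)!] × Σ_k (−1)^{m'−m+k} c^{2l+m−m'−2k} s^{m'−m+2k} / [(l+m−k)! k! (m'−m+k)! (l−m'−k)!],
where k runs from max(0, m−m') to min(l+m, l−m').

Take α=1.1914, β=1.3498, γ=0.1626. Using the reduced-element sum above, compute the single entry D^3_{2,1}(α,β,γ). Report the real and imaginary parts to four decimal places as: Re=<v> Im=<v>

Re=-0.1332 Im=-0.0904

Split into d^3_{2,1}(β=1.3498) × two z-phases.
c=cos(1.3498/2)=0.780769, s=sin(1.3498/2)=0.624819; N=√[120·1·24·2]=75.894664
k: max(0,(1)−(2))=0 … min(3+(1),3−(2))=1
  k=0: (−1)^1·75.8947/(24)·0.7808^5·0.6248^1 = -0.573282
  k=1: (−1)^2·75.8947/(12)·0.7808^3·0.6248^3 = +0.734280
d^3_{2,1}(1.3498) = -0.573282 +0.734280 = +0.160998
Attach z-rotation phases: D = e^{-i(2)(1.1914)}·(+0.160998)·e^{-i(1)(0.1626)} = -0.133222-0.090400i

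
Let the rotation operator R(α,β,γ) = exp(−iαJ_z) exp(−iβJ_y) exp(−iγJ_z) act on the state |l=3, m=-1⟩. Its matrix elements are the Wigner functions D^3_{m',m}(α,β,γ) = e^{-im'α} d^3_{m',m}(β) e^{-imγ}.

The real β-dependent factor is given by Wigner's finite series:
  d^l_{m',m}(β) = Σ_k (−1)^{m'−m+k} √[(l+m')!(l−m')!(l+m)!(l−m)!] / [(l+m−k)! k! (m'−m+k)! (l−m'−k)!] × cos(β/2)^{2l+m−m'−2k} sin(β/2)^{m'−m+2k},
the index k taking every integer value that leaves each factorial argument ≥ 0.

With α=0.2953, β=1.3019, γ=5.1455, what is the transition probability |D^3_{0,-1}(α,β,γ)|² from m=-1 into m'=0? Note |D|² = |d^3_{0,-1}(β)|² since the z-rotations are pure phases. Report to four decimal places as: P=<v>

P=0.0730

D^3_{0,-1}(0.2953,1.3019,5.1455) = e^{-i·0·0.2953}·d^3_{0,-1}(1.3019)·e^{-i·-1·5.1455}. Compute d first:
Half-angle: c=0.795509, s=0.605942. N=√(6·6·2·24)=41.569219
The bounds max(0,m−m')=0 and min(l+m,l−m')=2 give 3 terms
  k=0: (−1)^1·41.5692/(12)·0.7955^5·0.6059^1 = -0.668723
  k=1: (−1)^2·41.5692/(4)·0.7955^3·0.6059^3 = +1.163966
  k=2: (−1)^3·41.5692/(12)·0.7955^1·0.6059^5 = -0.225109
d^3_{0,-1}(1.3019) = -0.668723 +1.163966 -0.225109 = +0.270135
|D^3_{0,-1}|² = |d^3_{0,-1}(β)|² = (+0.270135)² = 0.072973 (the z-rotation phases have unit modulus)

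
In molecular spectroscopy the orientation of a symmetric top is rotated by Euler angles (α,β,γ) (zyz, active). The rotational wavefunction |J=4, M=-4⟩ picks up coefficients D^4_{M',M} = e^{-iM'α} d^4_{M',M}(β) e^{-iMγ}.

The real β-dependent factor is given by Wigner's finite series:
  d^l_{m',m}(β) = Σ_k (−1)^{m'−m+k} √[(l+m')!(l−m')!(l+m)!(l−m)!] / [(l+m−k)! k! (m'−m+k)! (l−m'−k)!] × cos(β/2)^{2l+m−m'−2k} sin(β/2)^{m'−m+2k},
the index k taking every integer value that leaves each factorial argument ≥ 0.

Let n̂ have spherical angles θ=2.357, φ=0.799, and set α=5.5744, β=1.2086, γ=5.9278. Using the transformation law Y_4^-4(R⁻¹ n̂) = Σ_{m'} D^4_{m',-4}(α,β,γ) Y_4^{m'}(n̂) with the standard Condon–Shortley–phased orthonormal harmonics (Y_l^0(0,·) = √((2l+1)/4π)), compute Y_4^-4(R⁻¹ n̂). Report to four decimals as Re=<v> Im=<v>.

Need the full column D^4_{m',-4} for m'=−4..4 at α=5.5744, β=1.2086, γ=5.9278.
cos(β/2)=0.822900, sin(β/2)=0.568186
d^4_{-4,-4}: single k=0 term ⇒ +0.210270;  D = -0.092539+0.188812i
d^4_{-3,-4}: single k=0 term ⇒ -0.410644;  D = +0.377212-0.162294i
d^4_{-2,-4}: single k=0 term ⇒ +0.530448;  D = -0.506366-0.158015i
d^4_{-1,-4}: single k=0 term ⇒ -0.517966;  D = +0.274930+0.438979i
d^4_{0,-4}: single k=0 term ⇒ +0.399853;  D = +0.059459-0.395407i
d^4_{1,-4}: single k=0 term ⇒ -0.246938;  D = -0.186824+0.161478i
d^4_{2,-4}: single k=0 term ⇒ +0.120564;  D = +0.120563-0.000479i
d^4_{3,-4}: single k=0 term ⇒ -0.044497;  D = -0.033894-0.028829i
d^4_{4,-4}: single k=0 term ⇒ +0.010862;  D = +0.001701+0.010728i
Y_4^{m'}(θ=2.357,φ=0.799) and Σ D·Y over m':
  (-0.0925+0.1888i)·(-0.1101+0.0060i)  (+0.3772-0.1623i)·(+0.2297+0.2117i)  (-0.5064-0.1580i)·(-0.0114-0.4183i)  (+0.2749+0.4390i)·(-0.0834+0.0857i)  (+0.0595-0.3954i)·(-0.3434+0.0000i)  (-0.1868+0.1615i)·(+0.0834+0.0857i)  (+0.1206-0.0005i)·(-0.0114+0.4183i)  (-0.0339-0.0288i)·(-0.2297+0.2117i)  (+0.0017+0.0107i)·(-0.1101-0.0060i)
Y_4^-4(R⁻¹ n̂) = -0.028060+0.403691i

Re=-0.0281 Im=0.4037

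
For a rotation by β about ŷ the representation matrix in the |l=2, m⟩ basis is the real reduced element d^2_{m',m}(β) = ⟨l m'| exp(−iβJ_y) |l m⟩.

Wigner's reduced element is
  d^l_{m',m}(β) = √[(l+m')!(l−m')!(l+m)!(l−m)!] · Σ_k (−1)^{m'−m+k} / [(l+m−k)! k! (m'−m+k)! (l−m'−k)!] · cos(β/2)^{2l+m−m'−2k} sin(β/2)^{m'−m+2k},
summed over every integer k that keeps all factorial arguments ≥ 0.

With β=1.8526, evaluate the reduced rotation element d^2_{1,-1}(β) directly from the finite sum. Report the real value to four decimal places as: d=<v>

d^2_{1,-1}(β=1.8526) via Wigner's sum:
c=cos(1.8526/2)=0.600796, s=sin(1.8526/2)=0.799402; N=√[6·1·1·6]=6.000000
k: max(0,(-1)−(1))=0 … min(2+(-1),2−(1))=1
  k=0: (−1)^2·6.0000/(2)·0.6008^2·0.7994^2 = +0.692000
  k=1: (−1)^3·6.0000/(6)·0.6008^0·0.7994^4 = -0.408378
d^2_{1,-1}(1.8526) = +0.692000 -0.408378 = +0.283622

d=0.2836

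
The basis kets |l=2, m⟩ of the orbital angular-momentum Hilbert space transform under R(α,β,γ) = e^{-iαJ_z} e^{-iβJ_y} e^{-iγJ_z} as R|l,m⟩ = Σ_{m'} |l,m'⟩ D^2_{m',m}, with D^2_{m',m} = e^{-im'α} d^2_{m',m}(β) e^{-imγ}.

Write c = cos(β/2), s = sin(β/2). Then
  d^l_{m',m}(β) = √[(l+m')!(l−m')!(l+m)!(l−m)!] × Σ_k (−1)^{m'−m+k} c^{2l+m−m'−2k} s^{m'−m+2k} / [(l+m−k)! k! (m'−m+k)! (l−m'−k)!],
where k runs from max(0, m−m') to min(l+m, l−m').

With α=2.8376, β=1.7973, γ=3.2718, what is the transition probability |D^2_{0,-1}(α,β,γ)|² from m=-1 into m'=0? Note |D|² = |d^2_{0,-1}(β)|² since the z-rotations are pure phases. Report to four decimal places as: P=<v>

First d^2_{0,-1}(β=1.7973), then the phase factors e^{-i(0)α} and e^{-i(-1)γ}:
With c≡cos(β/2)=0.622667 and s≡sin(β/2)=0.782487, N=[2·2·1·6]^{1/2}=4.898979
The bounds max(0,m−m')=0 and min(l+m,l−m')=1 give 2 terms
  k=0: (−1)^1·4.8990/(2)·0.6227^3·0.7825^1 = -0.462722
  k=1: (−1)^2·4.8990/(2)·0.6227^1·0.7825^3 = +0.730740
d^2_{0,-1}(1.7973) = -0.462722 +0.730740 = +0.268018
|D^2_{0,-1}|² = |d^2_{0,-1}(β)|² = (+0.268018)² = 0.071834 (the z-rotation phases have unit modulus)

P=0.0718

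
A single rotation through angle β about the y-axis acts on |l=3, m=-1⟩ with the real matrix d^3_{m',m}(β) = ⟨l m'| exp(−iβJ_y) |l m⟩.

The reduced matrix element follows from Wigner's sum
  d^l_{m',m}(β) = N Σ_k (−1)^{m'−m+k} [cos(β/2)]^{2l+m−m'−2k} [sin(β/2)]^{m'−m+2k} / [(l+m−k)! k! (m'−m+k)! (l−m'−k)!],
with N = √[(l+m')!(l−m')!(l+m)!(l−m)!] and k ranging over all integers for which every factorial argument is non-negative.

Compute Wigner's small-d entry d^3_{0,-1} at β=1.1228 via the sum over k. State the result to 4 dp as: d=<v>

d=0.0241

d^3_{0,-1}(β=1.1228) via Wigner's sum:
c=cos(1.1228/2)=0.846511, s=sin(1.1228/2)=0.532372; N=√[6·6·2·24]=41.569219
k: max(0,(-1)−(0))=0 … min(3+(-1),3−(0))=2
  k=0: (−1)^1·41.5692/(12)·0.8465^5·0.5324^1 = -0.801619
  k=1: (−1)^2·41.5692/(4)·0.8465^3·0.5324^3 = +0.951162
  k=2: (−1)^3·41.5692/(12)·0.8465^1·0.5324^5 = -0.125400
d^3_{0,-1}(1.1228) = -0.801619 +0.951162 -0.125400 = +0.024143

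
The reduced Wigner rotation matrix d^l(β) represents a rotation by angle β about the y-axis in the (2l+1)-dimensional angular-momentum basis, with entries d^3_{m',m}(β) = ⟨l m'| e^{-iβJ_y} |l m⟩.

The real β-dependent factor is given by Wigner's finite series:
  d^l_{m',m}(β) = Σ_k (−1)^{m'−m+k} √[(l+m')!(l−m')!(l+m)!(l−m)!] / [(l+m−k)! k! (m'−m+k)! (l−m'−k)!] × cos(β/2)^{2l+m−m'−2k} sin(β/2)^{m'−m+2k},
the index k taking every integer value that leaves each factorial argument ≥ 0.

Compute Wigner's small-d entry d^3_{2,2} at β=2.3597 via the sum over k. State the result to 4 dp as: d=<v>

d=-0.0871

d^3_{2,2}(β=2.3597) via Wigner's sum:
Half-angle: c=0.381064, s=0.924549. N=√(120·1·120·1)=120.000000
k∈{0,1} keeps every argument non-negative
  k=0: (−1)^0·120.0000/(120)·0.3811^6·0.9245^0 = +0.003062
  k=1: (−1)^1·120.0000/(24)·0.3811^4·0.9245^2 = -0.090120
d^3_{2,2}(2.3597) = +0.003062 -0.090120 = -0.087058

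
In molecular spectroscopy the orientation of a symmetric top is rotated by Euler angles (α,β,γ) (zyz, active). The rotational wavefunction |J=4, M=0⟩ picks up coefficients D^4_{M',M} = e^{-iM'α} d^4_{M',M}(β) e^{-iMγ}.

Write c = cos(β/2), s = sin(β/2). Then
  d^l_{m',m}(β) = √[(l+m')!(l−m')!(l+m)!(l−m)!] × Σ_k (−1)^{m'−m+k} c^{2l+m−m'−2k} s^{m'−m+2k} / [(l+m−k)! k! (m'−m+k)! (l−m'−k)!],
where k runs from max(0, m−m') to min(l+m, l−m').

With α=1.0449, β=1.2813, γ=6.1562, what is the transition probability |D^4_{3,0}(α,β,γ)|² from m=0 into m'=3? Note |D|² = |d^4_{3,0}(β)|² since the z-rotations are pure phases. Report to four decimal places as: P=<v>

D^4_{3,0}(1.0449,1.2813,6.1562) = e^{-i·3·1.0449}·d^4_{3,0}(1.2813)·e^{-i·0·6.1562}. Compute d first:
With c≡cos(β/2)=0.801707 and s≡sin(β/2)=0.597717, N=[5040·1·24·24]^{1/2}=1703.830978
k∈{0,1} keeps every argument non-negative
  k=0: (−1)^3·1703.8310/(144)·0.8017^5·0.5977^3 = -0.836815
  k=1: (−1)^4·1703.8310/(144)·0.8017^3·0.5977^5 = +0.465145
d^4_{3,0}(1.2813) = -0.836815 +0.465145 = -0.371670
|D^4_{3,0}|² = |d^4_{3,0}(β)|² = (-0.371670)² = 0.138139 (the z-rotation phases have unit modulus)

P=0.1381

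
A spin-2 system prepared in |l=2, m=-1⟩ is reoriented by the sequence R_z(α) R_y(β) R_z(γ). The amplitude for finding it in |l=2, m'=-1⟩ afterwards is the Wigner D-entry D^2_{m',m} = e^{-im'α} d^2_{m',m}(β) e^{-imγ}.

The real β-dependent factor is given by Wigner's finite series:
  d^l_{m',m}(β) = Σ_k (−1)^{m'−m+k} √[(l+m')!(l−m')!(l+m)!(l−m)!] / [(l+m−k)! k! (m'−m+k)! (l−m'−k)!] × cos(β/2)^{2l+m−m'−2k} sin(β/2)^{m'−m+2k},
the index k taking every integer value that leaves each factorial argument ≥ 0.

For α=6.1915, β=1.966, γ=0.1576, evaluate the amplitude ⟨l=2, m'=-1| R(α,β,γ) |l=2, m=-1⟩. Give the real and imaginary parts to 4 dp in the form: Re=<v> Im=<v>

Re=-0.5431 Im=-0.0358

First d^2_{-1,-1}(β=1.966), then the phase factors e^{-i(-1)α} and e^{-i(-1)γ}:
Half-angle: c=0.554529, s=0.832165. N=√(1·6·1·6)=6.000000
Admissible k: 0..1 (factorial args all ≥0)
  k=0: (−1)^0·6.0000/(6)·0.5545^4·0.8322^0 = +0.094557
  k=1: (−1)^1·6.0000/(2)·0.5545^2·0.8322^2 = -0.638833
d^2_{-1,-1}(1.966) = +0.094557 -0.638833 = -0.544276
Attach z-rotation phases: D = e^{-i(-1)(6.1915)}·(-0.544276)·e^{-i(-1)(0.1576)} = -0.543094-0.035850i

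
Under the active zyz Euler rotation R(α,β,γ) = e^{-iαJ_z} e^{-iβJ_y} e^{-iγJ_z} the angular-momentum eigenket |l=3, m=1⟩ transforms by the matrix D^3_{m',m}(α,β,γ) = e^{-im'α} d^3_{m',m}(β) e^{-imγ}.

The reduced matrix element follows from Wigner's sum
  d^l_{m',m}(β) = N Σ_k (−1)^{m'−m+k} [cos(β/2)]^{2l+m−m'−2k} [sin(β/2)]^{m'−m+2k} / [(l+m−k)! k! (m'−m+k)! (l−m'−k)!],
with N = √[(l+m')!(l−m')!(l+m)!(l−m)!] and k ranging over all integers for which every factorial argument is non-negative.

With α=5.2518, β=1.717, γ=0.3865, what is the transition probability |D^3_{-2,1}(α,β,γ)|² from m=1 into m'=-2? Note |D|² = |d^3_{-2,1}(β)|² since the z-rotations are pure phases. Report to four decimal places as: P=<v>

First d^3_{-2,1}(β=1.717), then the phase factors e^{-i(-2)α} and e^{-i(1)γ}:
With c≡cos(β/2)=0.653573 and s≡sin(β/2)=0.756863, N=[1·120·24·2]^{1/2}=75.894664
k∈{3,4} keeps every argument non-negative
  k=3: (−1)^0·75.8947/(12)·0.6536^3·0.7569^3 = +0.765535
  k=4: (−1)^1·75.8947/(24)·0.6536^1·0.7569^5 = -0.513311
d^3_{-2,1}(1.717) = +0.765535 -0.513311 = +0.252224
|D^3_{-2,1}|² = |d^3_{-2,1}(β)|² = (+0.252224)² = 0.063617 (the z-rotation phases have unit modulus)

P=0.0636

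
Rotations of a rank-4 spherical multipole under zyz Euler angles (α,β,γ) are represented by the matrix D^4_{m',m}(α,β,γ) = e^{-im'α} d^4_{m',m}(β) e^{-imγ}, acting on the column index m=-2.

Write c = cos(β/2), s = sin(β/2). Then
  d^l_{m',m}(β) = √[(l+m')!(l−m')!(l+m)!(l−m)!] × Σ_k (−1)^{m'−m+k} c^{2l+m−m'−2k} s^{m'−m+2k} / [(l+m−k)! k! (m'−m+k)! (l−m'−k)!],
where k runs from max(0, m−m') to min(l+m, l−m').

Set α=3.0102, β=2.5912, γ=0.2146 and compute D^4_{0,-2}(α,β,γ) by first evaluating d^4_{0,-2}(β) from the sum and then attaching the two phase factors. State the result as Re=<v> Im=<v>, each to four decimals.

Re=0.4017 Im=0.1838

First d^4_{0,-2}(β=2.5912), then the phase factors e^{-i(0)α} and e^{-i(-2)γ}:
Half-angle: c=0.271736, s=0.962372. N=√(24·24·2·720)=910.735966
k∈{0,1,2} keeps every argument non-negative
  k=0: (−1)^2·910.7360/(96)·0.2717^6·0.9624^2 = +0.003537
  k=1: (−1)^3·910.7360/(36)·0.2717^4·0.9624^4 = -0.118318
  k=2: (−1)^4·910.7360/(96)·0.2717^2·0.9624^6 = +0.556510
d^4_{0,-2}(2.5912) = +0.003537 -0.118318 +0.556510 = +0.441729
Phases: e^{-i·(0)·3.0102}=+1.000000+0.000000i, e^{-i·(-2)·0.2146}=+0.909299+0.416143i ⇒ D=+0.401664+0.183823i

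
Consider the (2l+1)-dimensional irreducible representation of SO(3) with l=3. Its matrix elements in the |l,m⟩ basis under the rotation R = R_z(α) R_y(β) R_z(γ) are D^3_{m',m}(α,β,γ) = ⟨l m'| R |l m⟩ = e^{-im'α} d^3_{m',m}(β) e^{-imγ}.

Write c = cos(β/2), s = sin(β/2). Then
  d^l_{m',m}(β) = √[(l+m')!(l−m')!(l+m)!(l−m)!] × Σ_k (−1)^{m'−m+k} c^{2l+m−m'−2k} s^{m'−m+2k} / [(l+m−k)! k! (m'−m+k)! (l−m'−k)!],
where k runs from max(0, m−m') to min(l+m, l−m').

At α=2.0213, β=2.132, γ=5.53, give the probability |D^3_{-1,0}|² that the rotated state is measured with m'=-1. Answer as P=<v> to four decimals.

P=0.0233

Split into d^3_{-1,0}(β=2.132) × two z-phases.
With c≡cos(β/2)=0.483629 and s≡sin(β/2)=0.875273, N=[2·24·6·6]^{1/2}=41.569219
k: max(0,(0)−(-1))=1 … min(3+(0),3−(-1))=3
  k=1: (−1)^0·41.5692/(12)·0.4836^5·0.8753^1 = +0.080223
  k=2: (−1)^1·41.5692/(4)·0.4836^3·0.8753^3 = -0.788279
  k=3: (−1)^2·41.5692/(12)·0.4836^1·0.8753^5 = +0.860638
d^3_{-1,0}(2.132) = +0.080223 -0.788279 +0.860638 = +0.152582
|D^3_{-1,0}|² = |d^3_{-1,0}(β)|² = (+0.152582)² = 0.023281 (the z-rotation phases have unit modulus)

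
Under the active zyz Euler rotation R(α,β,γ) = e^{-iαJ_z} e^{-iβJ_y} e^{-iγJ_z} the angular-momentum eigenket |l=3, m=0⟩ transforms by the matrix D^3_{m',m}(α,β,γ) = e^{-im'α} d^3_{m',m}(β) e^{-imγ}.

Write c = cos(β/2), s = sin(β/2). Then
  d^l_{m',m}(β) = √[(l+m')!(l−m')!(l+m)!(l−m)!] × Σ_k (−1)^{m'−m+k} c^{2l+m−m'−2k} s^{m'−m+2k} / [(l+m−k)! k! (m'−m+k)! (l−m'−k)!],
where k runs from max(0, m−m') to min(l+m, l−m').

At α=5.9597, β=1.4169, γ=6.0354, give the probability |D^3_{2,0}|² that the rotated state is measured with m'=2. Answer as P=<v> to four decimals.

P=0.0420

First d^3_{2,0}(β=1.4169), then the phase factors e^{-i(2)α} and e^{-i(0)γ}:
With c≡cos(β/2)=0.759371 and s≡sin(β/2)=0.650658, N=[120·1·6·6]^{1/2}=65.726707
k∈{0,1} keeps every argument non-negative
  k=0: (−1)^2·65.7267/(12)·0.7594^4·0.6507^2 = +0.771050
  k=1: (−1)^3·65.7267/(12)·0.7594^2·0.6507^4 = -0.566081
d^3_{2,0}(1.4169) = +0.771050 -0.566081 = +0.204968
|D^3_{2,0}|² = |d^3_{2,0}(β)|² = (+0.204968)² = 0.042012 (the z-rotation phases have unit modulus)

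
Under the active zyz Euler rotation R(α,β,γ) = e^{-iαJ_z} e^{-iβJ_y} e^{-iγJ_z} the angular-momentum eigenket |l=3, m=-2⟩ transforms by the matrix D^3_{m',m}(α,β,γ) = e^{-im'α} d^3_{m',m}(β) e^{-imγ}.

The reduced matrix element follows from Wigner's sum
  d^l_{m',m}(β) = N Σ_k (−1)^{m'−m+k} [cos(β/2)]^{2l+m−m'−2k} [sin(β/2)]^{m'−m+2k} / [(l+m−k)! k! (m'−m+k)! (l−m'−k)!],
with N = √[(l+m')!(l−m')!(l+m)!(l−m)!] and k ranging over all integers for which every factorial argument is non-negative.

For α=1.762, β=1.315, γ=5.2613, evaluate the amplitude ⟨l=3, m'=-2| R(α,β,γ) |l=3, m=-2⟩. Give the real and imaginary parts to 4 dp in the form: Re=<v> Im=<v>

Split into d^3_{-2,-2}(β=1.315) × two z-phases.
c=cos(1.315/2)=0.791523, s=sin(1.315/2)=0.611140; N=√[1·120·1·120]=120.000000
The bounds max(0,m−m')=0 and min(l+m,l−m')=1 give 2 terms
  k=0: (−1)^0·120.0000/(120)·0.7915^6·0.6111^0 = +0.245912
  k=1: (−1)^1·120.0000/(24)·0.7915^4·0.6111^2 = -0.733001
d^3_{-2,-2}(1.315) = +0.245912 -0.733001 = -0.487089
D = (-0.927769-0.373155i)·(-0.487089)·(-0.455536-0.890217i) = -0.044054-0.485093i

Re=-0.0441 Im=-0.4851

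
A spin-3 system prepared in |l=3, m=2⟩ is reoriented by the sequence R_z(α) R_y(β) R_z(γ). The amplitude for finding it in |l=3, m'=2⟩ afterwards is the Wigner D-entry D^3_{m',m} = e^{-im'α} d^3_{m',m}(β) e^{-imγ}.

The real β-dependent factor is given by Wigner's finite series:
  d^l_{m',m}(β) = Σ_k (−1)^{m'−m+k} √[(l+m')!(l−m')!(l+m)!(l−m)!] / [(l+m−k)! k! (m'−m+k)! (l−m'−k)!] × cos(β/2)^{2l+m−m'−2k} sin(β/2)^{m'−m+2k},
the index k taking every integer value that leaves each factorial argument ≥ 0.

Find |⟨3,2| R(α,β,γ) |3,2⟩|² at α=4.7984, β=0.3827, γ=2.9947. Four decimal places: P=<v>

P=0.5291

First d^3_{2,2}(β=0.3827), then the phase factors e^{-i(2)α} and e^{-i(2)γ}:
Half-angle: c=0.981748, s=0.190184. N=√(120·1·120·1)=120.000000
k: max(0,(2)−(2))=0 … min(3+(2),3−(2))=1
  k=0: (−1)^0·120.0000/(120)·0.9817^6·0.1902^0 = +0.895367
  k=1: (−1)^1·120.0000/(24)·0.9817^4·0.1902^2 = -0.168004
d^3_{2,2}(0.3827) = +0.895367 -0.168004 = +0.727363
|D^3_{2,2}|² = |d^3_{2,2}(β)|² = (+0.727363)² = 0.529057 (the z-rotation phases have unit modulus)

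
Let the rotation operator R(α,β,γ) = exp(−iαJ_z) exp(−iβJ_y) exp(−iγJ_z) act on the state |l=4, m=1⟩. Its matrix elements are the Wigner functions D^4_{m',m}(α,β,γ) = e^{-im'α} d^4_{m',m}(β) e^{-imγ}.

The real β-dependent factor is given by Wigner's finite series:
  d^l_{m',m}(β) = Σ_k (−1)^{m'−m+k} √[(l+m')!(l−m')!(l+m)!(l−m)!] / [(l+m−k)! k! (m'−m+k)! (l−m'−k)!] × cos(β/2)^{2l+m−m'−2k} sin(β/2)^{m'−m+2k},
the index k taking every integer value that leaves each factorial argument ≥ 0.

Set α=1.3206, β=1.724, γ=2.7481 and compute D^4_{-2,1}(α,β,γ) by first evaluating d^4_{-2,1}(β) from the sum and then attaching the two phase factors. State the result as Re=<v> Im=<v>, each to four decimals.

D^4_{-2,1}(1.3206,1.724,2.7481) = e^{-i·-2·1.3206}·d^4_{-2,1}(1.724)·e^{-i·1·2.7481}. Compute d first:
With c≡cos(β/2)=0.650920 and s≡sin(β/2)=0.759146, N=[2·720·120·6]^{1/2}=1018.233765
k: max(0,(1)−(-2))=3 … min(4+(1),4−(-2))=5
  k=3: (−1)^0·1018.2338/(72)·0.6509^5·0.7591^3 = +0.722987
  k=4: (−1)^1·1018.2338/(48)·0.6509^3·0.7591^5 = -1.475083
  k=5: (−1)^2·1018.2338/(240)·0.6509^1·0.7591^7 = +0.401274
d^4_{-2,1}(1.724) = +0.722987 -1.475083 +0.401274 = -0.350822
Phases: e^{-i·(-2)·1.3206}=-0.877394+0.479770i, e^{-i·(1)·2.7481}=-0.923576-0.383416i ⇒ D=-0.348819+0.037431i

Re=-0.3488 Im=0.0374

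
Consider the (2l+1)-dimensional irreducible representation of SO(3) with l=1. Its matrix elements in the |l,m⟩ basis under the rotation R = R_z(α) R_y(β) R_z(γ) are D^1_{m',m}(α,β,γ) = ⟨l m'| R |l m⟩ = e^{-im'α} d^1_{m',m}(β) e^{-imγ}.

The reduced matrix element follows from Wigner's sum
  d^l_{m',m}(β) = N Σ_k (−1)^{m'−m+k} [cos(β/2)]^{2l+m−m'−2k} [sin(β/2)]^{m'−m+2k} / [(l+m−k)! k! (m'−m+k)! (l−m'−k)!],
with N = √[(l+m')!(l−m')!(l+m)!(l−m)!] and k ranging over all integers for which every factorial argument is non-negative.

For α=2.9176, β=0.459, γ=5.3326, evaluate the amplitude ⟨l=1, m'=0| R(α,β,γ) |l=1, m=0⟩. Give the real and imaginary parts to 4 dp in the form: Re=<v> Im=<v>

Re=0.8965 Im=0.0000

Split into d^1_{0,0}(β=0.459) × two z-phases.
c=cos(0.459/2)=0.973780, s=sin(0.459/2)=0.227491; N=√[1·1·1·1]=1.000000
k∈{0,1} keeps every argument non-negative
  k=0: (−1)^0·1.0000/(1)·0.9738^2·0.2275^0 = +0.948248
  k=1: (−1)^1·1.0000/(1)·0.9738^0·0.2275^2 = -0.051752
d^1_{0,0}(0.459) = +0.948248 -0.051752 = +0.896496
Attach z-rotation phases: D = e^{-i(0)(2.9176)}·(+0.896496)·e^{-i(0)(5.3326)} = +0.896496+0.000000i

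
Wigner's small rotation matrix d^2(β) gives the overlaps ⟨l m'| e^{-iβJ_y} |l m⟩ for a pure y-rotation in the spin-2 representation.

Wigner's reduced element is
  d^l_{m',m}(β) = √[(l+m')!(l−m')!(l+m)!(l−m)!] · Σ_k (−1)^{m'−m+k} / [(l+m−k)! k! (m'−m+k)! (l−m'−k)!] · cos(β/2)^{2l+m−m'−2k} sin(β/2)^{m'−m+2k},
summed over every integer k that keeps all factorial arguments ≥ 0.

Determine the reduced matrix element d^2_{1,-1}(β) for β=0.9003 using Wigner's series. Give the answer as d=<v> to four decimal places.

d^2_{1,-1}(β=0.9003) via Wigner's sum:
c=cos(0.9003/2)=0.900382, s=sin(0.9003/2)=0.435101; N=√[6·1·1·6]=6.000000
The bounds max(0,m−m')=0 and min(l+m,l−m')=1 give 2 terms
  k=0: (−1)^2·6.0000/(2)·0.9004^2·0.4351^2 = +0.460420
  k=1: (−1)^3·6.0000/(6)·0.9004^0·0.4351^4 = -0.035839
d^2_{1,-1}(0.9003) = +0.460420 -0.035839 = +0.424581

d=0.4246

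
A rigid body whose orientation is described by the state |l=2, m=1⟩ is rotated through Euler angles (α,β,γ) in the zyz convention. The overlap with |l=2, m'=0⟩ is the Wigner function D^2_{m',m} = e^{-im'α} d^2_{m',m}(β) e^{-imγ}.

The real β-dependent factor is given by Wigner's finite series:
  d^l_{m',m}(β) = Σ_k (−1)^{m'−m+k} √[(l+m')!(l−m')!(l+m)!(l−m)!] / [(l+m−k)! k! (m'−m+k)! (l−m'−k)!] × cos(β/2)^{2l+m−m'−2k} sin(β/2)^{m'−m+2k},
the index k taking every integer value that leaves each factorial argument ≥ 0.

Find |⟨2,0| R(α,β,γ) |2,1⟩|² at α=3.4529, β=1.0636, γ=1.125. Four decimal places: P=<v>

D^2_{0,1}(3.4529,1.0636,1.125) = e^{-i·0·3.4529}·d^2_{0,1}(1.0636)·e^{-i·1·1.125}. Compute d first:
Half-angle: c=0.861896, s=0.507086. N=√(2·2·6·1)=4.898979
Admissible k: 1..2 (factorial args all ≥0)
  k=1: (−1)^0·4.8990/(2)·0.8619^3·0.5071^1 = +0.795282
  k=2: (−1)^1·4.8990/(2)·0.8619^1·0.5071^3 = -0.275280
d^2_{0,1}(1.0636) = +0.795282 -0.275280 = +0.520002
|D^2_{0,1}|² = |d^2_{0,1}(β)|² = (+0.520002)² = 0.270402 (the z-rotation phases have unit modulus)

P=0.2704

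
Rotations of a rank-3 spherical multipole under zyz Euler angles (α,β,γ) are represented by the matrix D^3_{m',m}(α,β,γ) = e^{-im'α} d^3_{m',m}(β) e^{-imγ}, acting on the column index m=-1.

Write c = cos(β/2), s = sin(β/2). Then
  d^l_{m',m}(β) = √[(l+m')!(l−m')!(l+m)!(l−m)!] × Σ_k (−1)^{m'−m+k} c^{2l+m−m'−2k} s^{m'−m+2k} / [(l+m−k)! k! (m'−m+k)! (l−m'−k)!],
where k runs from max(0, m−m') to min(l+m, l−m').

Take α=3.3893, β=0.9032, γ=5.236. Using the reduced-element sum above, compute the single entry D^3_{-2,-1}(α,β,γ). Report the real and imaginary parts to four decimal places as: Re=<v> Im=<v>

Re=0.3669 Im=-0.2259

Split into d^3_{-2,-1}(β=0.9032) × two z-phases.
c=cos(0.9032/2)=0.899750, s=sin(0.9032/2)=0.436406; N=√[1·120·2·24]=75.894664
k: max(0,(-1)−(-2))=1 … min(3+(-1),3−(-2))=2
  k=1: (−1)^0·75.8947/(24)·0.8998^5·0.4364^1 = +0.813766
  k=2: (−1)^1·75.8947/(12)·0.8998^3·0.4364^3 = -0.382884
d^3_{-2,-1}(0.9032) = +0.813766 -0.382884 = +0.430883
D = (+0.879772+0.475397i)·(+0.430883)·(+0.500011-0.866019i) = +0.366939-0.225867i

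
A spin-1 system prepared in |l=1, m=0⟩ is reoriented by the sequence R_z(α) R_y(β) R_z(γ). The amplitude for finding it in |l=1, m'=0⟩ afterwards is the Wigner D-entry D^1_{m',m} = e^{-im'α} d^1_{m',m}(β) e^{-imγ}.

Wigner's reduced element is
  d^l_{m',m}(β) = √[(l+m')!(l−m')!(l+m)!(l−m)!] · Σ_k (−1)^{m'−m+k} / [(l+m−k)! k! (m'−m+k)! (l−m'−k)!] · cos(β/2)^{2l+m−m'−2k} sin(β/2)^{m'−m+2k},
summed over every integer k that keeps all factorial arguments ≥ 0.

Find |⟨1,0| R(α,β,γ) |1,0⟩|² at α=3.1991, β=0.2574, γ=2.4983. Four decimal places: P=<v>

D^1_{0,0}(3.1991,0.2574,2.4983) = e^{-i·0·3.1991}·d^1_{0,0}(0.2574)·e^{-i·0·2.4983}. Compute d first:
With c≡cos(β/2)=0.991730 and s≡sin(β/2)=0.128345, N=[1·1·1·1]^{1/2}=1.000000
Admissible k: 0..1 (factorial args all ≥0)
  k=0: (−1)^0·1.0000/(1)·0.9917^2·0.1283^0 = +0.983528
  k=1: (−1)^1·1.0000/(1)·0.9917^0·0.1283^2 = -0.016472
d^1_{0,0}(0.2574) = +0.983528 -0.016472 = +0.967055
|D^1_{0,0}|² = |d^1_{0,0}(β)|² = (+0.967055)² = 0.935196 (the z-rotation phases have unit modulus)

P=0.9352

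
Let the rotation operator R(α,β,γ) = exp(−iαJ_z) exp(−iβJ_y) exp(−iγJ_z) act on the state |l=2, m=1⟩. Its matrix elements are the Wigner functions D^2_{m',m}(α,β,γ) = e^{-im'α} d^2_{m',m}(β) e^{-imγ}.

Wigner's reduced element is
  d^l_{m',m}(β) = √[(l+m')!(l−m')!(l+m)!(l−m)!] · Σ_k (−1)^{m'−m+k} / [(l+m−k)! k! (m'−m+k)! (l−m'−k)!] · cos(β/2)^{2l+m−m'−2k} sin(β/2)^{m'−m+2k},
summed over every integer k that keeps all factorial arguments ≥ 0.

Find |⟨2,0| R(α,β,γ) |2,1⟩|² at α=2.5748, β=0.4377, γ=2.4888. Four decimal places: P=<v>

First d^2_{0,1}(β=0.4377), then the phase factors e^{-i(0)α} and e^{-i(1)γ}:
Half-angle: c=0.976148, s=0.217107. N=√(2·2·6·1)=4.898979
Admissible k: 1..2 (factorial args all ≥0)
  k=1: (−1)^0·4.8990/(2)·0.9761^3·0.2171^1 = +0.494648
  k=2: (−1)^1·4.8990/(2)·0.9761^1·0.2171^3 = -0.024469
d^2_{0,1}(0.4377) = +0.494648 -0.024469 = +0.470179
|D^2_{0,1}|² = |d^2_{0,1}(β)|² = (+0.470179)² = 0.221069 (the z-rotation phases have unit modulus)

P=0.2211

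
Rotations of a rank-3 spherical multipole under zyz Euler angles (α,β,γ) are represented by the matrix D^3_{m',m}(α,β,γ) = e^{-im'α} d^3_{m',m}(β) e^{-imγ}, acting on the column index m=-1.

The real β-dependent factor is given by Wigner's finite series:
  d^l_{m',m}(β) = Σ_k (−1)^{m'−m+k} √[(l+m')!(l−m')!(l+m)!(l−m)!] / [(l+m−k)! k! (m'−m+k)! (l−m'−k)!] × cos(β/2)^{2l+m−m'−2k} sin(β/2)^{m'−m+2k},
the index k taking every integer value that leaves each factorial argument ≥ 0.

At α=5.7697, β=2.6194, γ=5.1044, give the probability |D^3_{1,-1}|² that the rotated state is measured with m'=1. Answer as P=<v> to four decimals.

Split into d^3_{1,-1}(β=2.6194) × two z-phases.
c=cos(2.6194/2)=0.258140, s=sin(2.6194/2)=0.966108; N=√[24·2·2·24]=48.000000
The bounds max(0,m−m')=0 and min(l+m,l−m')=2 give 3 terms
  k=0: (−1)^2·48.0000/(8)·0.2581^4·0.9661^2 = +0.024867
  k=1: (−1)^3·48.0000/(6)·0.2581^2·0.9661^4 = -0.464411
  k=2: (−1)^4·48.0000/(48)·0.2581^0·0.9661^6 = +0.813117
d^3_{1,-1}(2.6194) = +0.024867 -0.464411 +0.813117 = +0.373573
|D^3_{1,-1}|² = |d^3_{1,-1}(β)|² = (+0.373573)² = 0.139557 (the z-rotation phases have unit modulus)

P=0.1396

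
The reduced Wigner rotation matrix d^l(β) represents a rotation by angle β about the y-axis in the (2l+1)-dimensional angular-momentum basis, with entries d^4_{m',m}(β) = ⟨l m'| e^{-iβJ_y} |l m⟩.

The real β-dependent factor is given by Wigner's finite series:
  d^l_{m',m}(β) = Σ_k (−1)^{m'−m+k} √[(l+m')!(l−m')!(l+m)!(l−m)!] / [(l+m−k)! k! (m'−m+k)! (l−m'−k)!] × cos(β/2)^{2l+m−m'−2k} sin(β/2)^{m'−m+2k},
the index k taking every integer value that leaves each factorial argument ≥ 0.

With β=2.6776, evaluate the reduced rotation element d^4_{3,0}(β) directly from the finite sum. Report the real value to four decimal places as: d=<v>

d^4_{3,0}(β=2.6776) via Wigner's sum:
c=cos(2.6776/2)=0.229921, s=sin(2.6776/2)=0.973209; N=√[5040·1·24·24]=1703.830978
The bounds max(0,m−m')=0 and min(l+m,l−m')=1 give 2 terms
  k=0: (−1)^3·1703.8310/(144)·0.2299^5·0.9732^3 = -0.007008
  k=1: (−1)^4·1703.8310/(144)·0.2299^3·0.9732^5 = +0.125554
d^4_{3,0}(2.6776) = -0.007008 +0.125554 = +0.118546

d=0.1185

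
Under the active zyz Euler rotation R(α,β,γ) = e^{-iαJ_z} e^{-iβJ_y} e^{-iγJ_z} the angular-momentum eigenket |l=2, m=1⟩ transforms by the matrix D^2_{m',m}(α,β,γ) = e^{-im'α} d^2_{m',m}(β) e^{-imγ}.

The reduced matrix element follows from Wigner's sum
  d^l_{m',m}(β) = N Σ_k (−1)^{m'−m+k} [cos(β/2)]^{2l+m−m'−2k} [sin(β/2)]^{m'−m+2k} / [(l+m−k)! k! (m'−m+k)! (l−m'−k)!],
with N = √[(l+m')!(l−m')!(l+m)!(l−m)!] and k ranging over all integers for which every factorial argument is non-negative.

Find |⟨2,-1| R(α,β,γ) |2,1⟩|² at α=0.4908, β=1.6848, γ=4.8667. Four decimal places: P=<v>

P=0.1851

First d^2_{-1,1}(β=1.6848), then the phase factors e^{-i(-1)α} and e^{-i(1)γ}:
c=cos(1.6848/2)=0.665674, s=sin(1.6848/2)=0.746243; N=√[1·6·6·1]=6.000000
Admissible k: 2..3 (factorial args all ≥0)
  k=2: (−1)^0·6.0000/(2)·0.6657^2·0.7462^2 = +0.740295
  k=3: (−1)^1·6.0000/(6)·0.6657^0·0.7462^4 = -0.310114
d^2_{-1,1}(1.6848) = +0.740295 -0.310114 = +0.430181
|D^2_{-1,1}|² = |d^2_{-1,1}(β)|² = (+0.430181)² = 0.185056 (the z-rotation phases have unit modulus)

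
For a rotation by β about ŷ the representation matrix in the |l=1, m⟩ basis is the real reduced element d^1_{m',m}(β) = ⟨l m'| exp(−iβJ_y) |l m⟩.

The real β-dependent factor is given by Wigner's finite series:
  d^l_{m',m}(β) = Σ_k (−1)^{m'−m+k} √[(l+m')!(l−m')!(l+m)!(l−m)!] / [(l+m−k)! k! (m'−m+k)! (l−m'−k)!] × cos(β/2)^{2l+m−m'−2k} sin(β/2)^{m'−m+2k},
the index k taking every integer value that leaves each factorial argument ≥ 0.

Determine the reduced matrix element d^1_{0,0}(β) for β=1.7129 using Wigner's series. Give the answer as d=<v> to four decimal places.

d^1_{0,0}(β=1.7129) via Wigner's sum:
c=cos(1.7129/2)=0.655124, s=sin(1.7129/2)=0.755522; N=√[1·1·1·1]=1.000000
k∈{0,1} keeps every argument non-negative
  k=0: (−1)^0·1.0000/(1)·0.6551^2·0.7555^0 = +0.429187
  k=1: (−1)^1·1.0000/(1)·0.6551^0·0.7555^2 = -0.570813
d^1_{0,0}(1.7129) = +0.429187 -0.570813 = -0.141626

d=-0.1416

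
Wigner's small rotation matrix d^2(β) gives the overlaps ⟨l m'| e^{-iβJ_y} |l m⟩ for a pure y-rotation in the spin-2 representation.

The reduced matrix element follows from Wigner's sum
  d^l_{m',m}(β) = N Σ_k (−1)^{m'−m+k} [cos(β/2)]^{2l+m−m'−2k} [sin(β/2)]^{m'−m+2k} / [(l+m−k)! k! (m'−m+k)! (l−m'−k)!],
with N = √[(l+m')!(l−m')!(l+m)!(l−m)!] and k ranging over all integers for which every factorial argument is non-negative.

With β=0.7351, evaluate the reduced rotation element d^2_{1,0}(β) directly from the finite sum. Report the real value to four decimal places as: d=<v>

d=-0.6093

d^2_{1,0}(β=0.7351) via Wigner's sum:
c=cos(0.7351/2)=0.933211, s=sin(0.7351/2)=0.359330; N=√[6·1·2·2]=4.898979
k∈{0,1} keeps every argument non-negative
  k=0: (−1)^1·4.8990/(2)·0.9332^3·0.3593^1 = -0.715333
  k=1: (−1)^2·4.8990/(2)·0.9332^1·0.3593^3 = +0.106056
d^2_{1,0}(0.7351) = -0.715333 +0.106056 = -0.609277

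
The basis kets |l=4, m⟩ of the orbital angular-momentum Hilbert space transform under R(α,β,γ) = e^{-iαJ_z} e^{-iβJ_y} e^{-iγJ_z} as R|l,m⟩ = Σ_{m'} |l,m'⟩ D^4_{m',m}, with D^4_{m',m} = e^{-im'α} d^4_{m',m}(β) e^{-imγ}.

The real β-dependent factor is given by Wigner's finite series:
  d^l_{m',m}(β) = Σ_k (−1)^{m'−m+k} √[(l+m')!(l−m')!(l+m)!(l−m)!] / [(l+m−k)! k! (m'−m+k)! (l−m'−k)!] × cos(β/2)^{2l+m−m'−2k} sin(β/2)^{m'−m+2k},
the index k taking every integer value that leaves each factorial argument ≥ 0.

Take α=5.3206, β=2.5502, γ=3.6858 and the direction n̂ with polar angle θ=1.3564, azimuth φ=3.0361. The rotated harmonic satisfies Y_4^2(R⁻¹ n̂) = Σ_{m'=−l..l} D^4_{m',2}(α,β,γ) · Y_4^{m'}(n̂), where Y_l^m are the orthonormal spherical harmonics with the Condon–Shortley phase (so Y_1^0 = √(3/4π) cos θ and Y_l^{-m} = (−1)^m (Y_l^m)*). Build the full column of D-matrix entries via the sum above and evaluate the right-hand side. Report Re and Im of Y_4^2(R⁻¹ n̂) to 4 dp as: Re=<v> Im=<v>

Need the full column D^4_{m',2} for m'=−4..4 at α=5.3206, β=2.5502, γ=3.6858.
cos(β/2)=0.291406, sin(β/2)=0.956599
d^4_{-4,2}: single k=6 term ⇒ +0.344316;  D = +0.077278+0.335532i
d^4_{-3,2}: k∈[5..6] ⇒ +0.222501 -0.799233 = -0.576732;  D = +0.387270-0.427366i
d^4_{-2,2}: k∈[4..6] ⇒ +0.090574 -0.780835 +0.701199 = +0.010938;  D = -0.010849-0.001396i
d^4_{-1,2}: k∈[3..5] ⇒ +0.026013 -0.420487 +0.906245 = +0.511772;  D = -0.236418-0.453891i
d^4_{0,2}: k∈[2..4] ⇒ +0.005316 -0.152758 +0.617304 = +0.469862;  D = +0.217964-0.416247i
d^4_{1,2}: k∈[1..3] ⇒ +0.000724 -0.039020 +0.280325 = +0.242029;  D = +0.240115-0.030374i
d^4_{2,2}: k∈[0..2] ⇒ +0.000052 -0.006724 +0.090574 = +0.083902;  D = +0.056204+0.062295i
d^4_{3,2}: k∈[0..1] ⇒ -0.000639 +0.020648 = +0.020009;  D = -0.004533+0.019489i
d^4_{4,2}: single k=0 term ⇒ +0.002965;  D = -0.002754+0.001099i
Y_4^{m'}(θ=1.3564,φ=3.0361) and Σ D·Y over m':
  (+0.0773+0.3355i)·(+0.3680+0.1652i)  (+0.3873-0.4274i)·(-0.2361-0.0773i)  (-0.0108-0.0014i)·(-0.2133-0.0457i)  (-0.2364-0.4539i)·(+0.2624+0.0278i)  (+0.2180-0.4162i)·(+0.1813+0.0000i)  (+0.2401-0.0304i)·(-0.2624+0.0278i)  (+0.0562+0.0623i)·(-0.2133+0.0457i)  (-0.0045+0.0195i)·(+0.2361-0.0773i)  (-0.0028+0.0011i)·(+0.3680-0.1652i)
Y_4^2(R⁻¹ n̂) = -0.236528+0.016581i

Re=-0.2365 Im=0.0166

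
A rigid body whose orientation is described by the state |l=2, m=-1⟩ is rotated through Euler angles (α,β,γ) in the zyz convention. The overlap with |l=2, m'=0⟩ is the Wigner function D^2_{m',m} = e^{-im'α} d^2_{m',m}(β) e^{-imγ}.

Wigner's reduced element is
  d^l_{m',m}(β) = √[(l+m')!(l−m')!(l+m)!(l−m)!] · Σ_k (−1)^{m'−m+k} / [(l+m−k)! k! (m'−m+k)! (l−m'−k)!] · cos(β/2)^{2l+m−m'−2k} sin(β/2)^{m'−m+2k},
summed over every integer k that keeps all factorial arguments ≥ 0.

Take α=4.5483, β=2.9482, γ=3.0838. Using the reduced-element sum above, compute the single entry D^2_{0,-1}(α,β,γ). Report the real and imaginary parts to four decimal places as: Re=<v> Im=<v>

D^2_{0,-1}(4.5483,2.9482,3.0838) = e^{-i·0·4.5483}·d^2_{0,-1}(2.9482)·e^{-i·-1·3.0838}. Compute d first:
c=cos(2.9482/2)=0.096546, s=sin(2.9482/2)=0.995329; N=√[2·2·1·6]=4.898979
k∈{0,1} keeps every argument non-negative
  k=0: (−1)^1·4.8990/(2)·0.0965^3·0.9953^1 = -0.002194
  k=1: (−1)^2·4.8990/(2)·0.0965^1·0.9953^3 = +0.233189
d^2_{0,-1}(2.9482) = -0.002194 +0.233189 = +0.230995
Attach z-rotation phases: D = e^{-i(0)(4.5483)}·(+0.230995)·e^{-i(-1)(3.0838)} = -0.230609+0.013342i

Re=-0.2306 Im=0.0133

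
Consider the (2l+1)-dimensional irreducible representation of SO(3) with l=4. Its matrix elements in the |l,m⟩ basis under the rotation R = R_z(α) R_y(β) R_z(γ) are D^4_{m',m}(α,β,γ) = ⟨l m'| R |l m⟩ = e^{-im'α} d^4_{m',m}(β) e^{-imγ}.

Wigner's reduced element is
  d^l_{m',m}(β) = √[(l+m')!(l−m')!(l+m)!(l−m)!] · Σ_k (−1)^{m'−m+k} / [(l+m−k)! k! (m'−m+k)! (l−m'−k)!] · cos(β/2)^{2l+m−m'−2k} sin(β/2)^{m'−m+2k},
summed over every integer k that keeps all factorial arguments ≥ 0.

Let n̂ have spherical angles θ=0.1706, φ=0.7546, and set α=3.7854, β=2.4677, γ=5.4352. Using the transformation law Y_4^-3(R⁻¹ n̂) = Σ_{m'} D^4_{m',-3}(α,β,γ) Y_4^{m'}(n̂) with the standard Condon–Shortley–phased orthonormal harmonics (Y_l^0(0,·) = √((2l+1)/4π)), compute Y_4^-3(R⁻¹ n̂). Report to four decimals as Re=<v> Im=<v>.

Re=-0.1098 Im=-0.0573

Need the full column D^4_{m',-3} for m'=−4..4 at α=3.7854, β=2.4677, γ=5.4352.
cos(β/2)=0.330607, sin(β/2)=0.943769
d^4_{-4,-3}: single k=1 term ⇒ +0.001152;  D = +0.001152+0.000036i
d^4_{-3,-3}: k∈[0..1] ⇒ +0.000143 -0.008141 = -0.007999;  D = +0.006544-0.004599i
d^4_{-2,-3}: k∈[0..1] ⇒ -0.001524 +0.037268 = +0.035744;  D = +0.011056-0.033991i
d^4_{-1,-3}: k∈[0..1] ⇒ +0.009231 -0.125380 = -0.116148;  D = -0.037566-0.109906i
d^4_{0,-3}: k∈[0..1] ⇒ -0.039284 +0.320130 = +0.280846;  D = -0.232166-0.158029i
d^4_{1,-3}: k∈[0..1] ⇒ +0.125380 -0.613037 = -0.487657;  D = -0.487138+0.022507i
d^4_{2,-3}: k∈[0..1] ⇒ -0.303702 +0.824963 = +0.521261;  D = -0.402028+0.331793i
d^4_{3,-3}: k∈[0..1] ⇒ +0.540648 -0.629396 = -0.088749;  D = -0.020838+0.086268i
d^4_{4,-3}: single k=0 term ⇒ -0.623613;  D = -0.246745-0.572722i
Y_4^{m'}(θ=0.1706,φ=0.7546) and Σ D·Y over m':
  (+0.0012+0.0000i)·(-0.0004-0.0000i)  (+0.0065-0.0046i)·(-0.0039-0.0046i)  (+0.0111-0.0340i)·(+0.0034-0.0558i)  (-0.0376-0.1099i)·(+0.2190-0.2059i)  (-0.2322-0.1580i)·(+0.7274+0.0000i)  (-0.4871+0.0225i)·(-0.2190-0.2059i)  (-0.4020+0.3318i)·(+0.0034+0.0558i)  (-0.0208+0.0863i)·(+0.0039-0.0046i)  (-0.2467-0.5727i)·(-0.0004+0.0000i)
Y_4^-3(R⁻¹ n̂) = -0.109774-0.057308i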